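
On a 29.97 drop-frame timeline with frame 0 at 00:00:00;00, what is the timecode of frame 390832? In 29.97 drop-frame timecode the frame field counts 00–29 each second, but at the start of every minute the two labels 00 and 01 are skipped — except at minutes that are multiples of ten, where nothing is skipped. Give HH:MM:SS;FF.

Each 10-minute DF block holds 10 × 60 × 30 − 9 × 2 = 17982 frames. 390832 ÷ 17982 → 21 full blocks, remainder 13210.
Within the partial block the first minute is 1800 frames and each further minute 1798, so 7 further minute boundaries passed. Total skipped labels = 18 × 21 + 2 × 7 = 392.
Non-drop label index = 390832 + 392 = 391224; at 30 labels/s that is 03:37:20:24, i.e. DF 03:37:20;24.

03:37:20;24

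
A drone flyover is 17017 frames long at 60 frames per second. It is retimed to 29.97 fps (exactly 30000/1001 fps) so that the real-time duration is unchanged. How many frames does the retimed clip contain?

Target frames = source frames × (target rate / source rate) = 17017 × (30000/1001)/(60) = 17017 × 500/1001 = 8500.

8500 frames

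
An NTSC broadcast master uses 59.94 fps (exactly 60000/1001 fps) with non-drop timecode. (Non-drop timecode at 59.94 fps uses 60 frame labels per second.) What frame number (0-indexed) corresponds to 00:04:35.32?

16532

Total seconds to the label: (0 × 3600 + 4 × 60 + 35) = 275.
Frame index = 275 × 60 + 32 = 16532.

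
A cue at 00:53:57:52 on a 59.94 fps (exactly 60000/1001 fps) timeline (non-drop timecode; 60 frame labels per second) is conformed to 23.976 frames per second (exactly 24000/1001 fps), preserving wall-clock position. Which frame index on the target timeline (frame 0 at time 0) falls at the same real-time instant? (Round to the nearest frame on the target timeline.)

Source frame index: (0×3600 + 53×60 + 57) × 60 + 52 = 194272.
Real time: 194272 / (60000/1001) = 6077071/1875 s.
Target frame: (6077071/1875) × (24000/1001) = 388544/5 ≈ 77708.800 → 77709.

frame 77709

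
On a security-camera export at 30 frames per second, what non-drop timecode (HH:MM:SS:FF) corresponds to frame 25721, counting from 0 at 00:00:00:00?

25721 ÷ 30 = 857 full seconds, remainder 11 frames.
857 s = 0 h 14 min 17 s.
Timecode: 00:14:17:11.

00:14:17:11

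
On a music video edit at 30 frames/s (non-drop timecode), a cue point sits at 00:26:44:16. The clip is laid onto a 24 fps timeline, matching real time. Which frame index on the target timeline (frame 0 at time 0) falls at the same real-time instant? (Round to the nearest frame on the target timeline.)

Source frame index: (0×3600 + 26×60 + 44) × 30 + 16 = 48136.
Real time: 48136 / (30) = 24068/15 s.
Target frame: (24068/15) × (24) = 192544/5 ≈ 38508.800 → 38509.

frame 38509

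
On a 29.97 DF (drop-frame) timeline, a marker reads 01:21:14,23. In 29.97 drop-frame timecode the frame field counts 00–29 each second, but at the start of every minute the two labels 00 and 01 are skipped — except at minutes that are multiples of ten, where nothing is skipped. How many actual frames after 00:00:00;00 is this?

146097

Complete 10-minute blocks: 8, each 17982 frames → 143856.
Remaining 1 whole minute in the current block: 1800 + 0 × 1798 = 1800 frames.
Within the current minute: 14 × 30 + 23 − 2 = 441 (labels ;00/;01 skipped at this minute). Total = 143856 + 1800 + 441 = 146097.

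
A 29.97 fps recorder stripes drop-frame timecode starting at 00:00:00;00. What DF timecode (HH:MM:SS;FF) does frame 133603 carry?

Ten DF minutes hold 17982 frames, so frame 133603 lies in block 7 (frames 125874–143855) with 7729 frames into that block.
The block's first minute is 1800 frames and the rest 1798 each; 7729 frames reaches minute 4, so 7 × 18 + 4 × 2 = 134 labels have been skipped so far.
Adding those back, label number 133603 + 134 = 133737 at 30 labels/s is 4457 s + 27 f = 1 h 14 min 17 s frame 27, i.e. 01:14:17;27.

01:14:17;27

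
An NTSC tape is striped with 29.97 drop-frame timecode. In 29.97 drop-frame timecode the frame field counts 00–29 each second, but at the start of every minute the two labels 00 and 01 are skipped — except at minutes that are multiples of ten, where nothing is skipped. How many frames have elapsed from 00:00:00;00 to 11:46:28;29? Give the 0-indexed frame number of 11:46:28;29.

1270397

Complete 10-minute blocks: 70, each 17982 frames → 1258740.
Remaining 6 whole minutes in the current block: 1800 + 5 × 1798 = 10790 frames.
Within the current minute: 28 × 30 + 29 − 2 = 867 (labels ;00/;01 skipped at this minute). Total = 1258740 + 10790 + 867 = 1270397.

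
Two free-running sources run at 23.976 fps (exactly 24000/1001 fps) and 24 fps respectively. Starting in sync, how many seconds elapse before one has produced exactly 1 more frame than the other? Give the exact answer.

The gap grows by |24 − 24000/1001| = 24/1001 frames per second.
Time for a 1-frame gap: 1 ÷ (24/1001) = 1001/24 s.

1001/24 seconds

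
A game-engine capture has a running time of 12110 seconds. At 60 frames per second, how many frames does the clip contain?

Frames = 12110 × 60 = 726600.

726600 frames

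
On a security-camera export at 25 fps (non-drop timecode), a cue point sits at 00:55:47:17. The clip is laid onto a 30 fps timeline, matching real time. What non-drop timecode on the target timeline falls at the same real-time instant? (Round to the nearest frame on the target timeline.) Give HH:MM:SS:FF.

00:55:47:20

Source frame index: (0×3600 + 55×60 + 47) × 25 + 17 = 83692.
Real time: 83692 / (25) = 83692/25 s.
Target frame: (83692/25) × (30) = 502152/5 ≈ 100430.400 → 100430.
At 30 labels/s: frame 100430 → 00:55:47:20.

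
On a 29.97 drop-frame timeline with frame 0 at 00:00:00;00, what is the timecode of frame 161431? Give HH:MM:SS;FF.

Each 10-minute DF block holds 10 × 60 × 30 − 9 × 2 = 17982 frames. 161431 ÷ 17982 → 8 full blocks, remainder 17575.
Within the partial block the first minute is 1800 frames and each further minute 1798, so 9 further minute boundaries passed. Total skipped labels = 18 × 8 + 2 × 9 = 162.
Non-drop label index = 161431 + 162 = 161593; at 30 labels/s that is 01:29:46:13, i.e. DF 01:29:46;13.

01:29:46;13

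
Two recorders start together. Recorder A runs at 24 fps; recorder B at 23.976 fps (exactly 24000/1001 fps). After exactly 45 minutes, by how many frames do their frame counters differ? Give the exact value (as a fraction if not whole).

64800/1001 frames

45 min = 2700 s.
A emits 24 × 2700 = 64800 frames; B emits 24000/1001 × 2700 = 64800000/1001.
Difference = 64800/1001 frames (≈ 64.7353); B is behind A.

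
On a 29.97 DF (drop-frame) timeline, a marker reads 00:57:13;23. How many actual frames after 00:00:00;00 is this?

102909

Complete 10-minute blocks: 5, each 17982 frames → 89910.
Remaining 7 whole minutes in the current block: 1800 + 6 × 1798 = 12588 frames.
Within the current minute: 13 × 30 + 23 − 2 = 411 (labels ;00/;01 skipped at this minute). Total = 89910 + 12588 + 411 = 102909.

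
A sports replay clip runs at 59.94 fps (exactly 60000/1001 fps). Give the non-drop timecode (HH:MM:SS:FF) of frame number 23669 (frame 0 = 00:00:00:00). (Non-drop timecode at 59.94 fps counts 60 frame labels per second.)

23669 ÷ 60 = 394 full seconds, remainder 29 frames.
394 s = 0 h 6 min 34 s.
Timecode: 00:06:34:29.

00:06:34:29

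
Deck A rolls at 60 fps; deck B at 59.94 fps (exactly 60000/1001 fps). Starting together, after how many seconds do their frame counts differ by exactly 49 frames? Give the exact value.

The gap grows by |60000/1001 − 60| = 60/1001 frames per second.
Time for a 49-frame gap: 49 ÷ (60/1001) = 49049/60 s.

49049/60 seconds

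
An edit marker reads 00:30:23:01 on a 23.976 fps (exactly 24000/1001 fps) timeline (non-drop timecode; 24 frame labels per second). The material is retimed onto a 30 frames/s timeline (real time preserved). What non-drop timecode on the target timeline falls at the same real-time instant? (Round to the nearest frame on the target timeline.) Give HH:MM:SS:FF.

Source frame index: (0×3600 + 30×60 + 23) × 24 + 1 = 43753.
Real time: 43753 / (24000/1001) = 43796753/24000 s.
Target frame: (43796753/24000) × (30) = 43796753/800 ≈ 54745.941 → 54746.
At 30 labels/s: frame 54746 → 00:30:24:26.

00:30:24:26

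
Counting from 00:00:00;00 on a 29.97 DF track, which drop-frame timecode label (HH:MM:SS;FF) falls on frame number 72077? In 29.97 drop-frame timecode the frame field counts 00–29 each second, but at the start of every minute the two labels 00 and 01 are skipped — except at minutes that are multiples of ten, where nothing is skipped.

Each 10-minute DF block holds 10 × 60 × 30 − 9 × 2 = 17982 frames. 72077 ÷ 17982 → 4 full blocks, remainder 149.
Within the partial block the first minute is 1800 frames and each further minute 1798, so 0 further minute boundaries passed. Total skipped labels = 18 × 4 + 2 × 0 = 72.
Non-drop label index = 72077 + 72 = 72149; at 30 labels/s that is 00:40:04:29, i.e. DF 00:40:04;29.

00:40:04;29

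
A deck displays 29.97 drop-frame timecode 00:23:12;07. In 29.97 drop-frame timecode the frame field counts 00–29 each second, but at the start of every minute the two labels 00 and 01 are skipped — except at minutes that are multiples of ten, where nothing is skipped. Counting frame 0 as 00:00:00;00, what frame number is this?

Complete 10-minute blocks: 2, each 17982 frames → 35964.
Remaining 3 whole minutes in the current block: 1800 + 2 × 1798 = 5396 frames.
Within the current minute: 12 × 30 + 7 − 2 = 365 (labels ;00/;01 skipped at this minute). Total = 35964 + 5396 + 365 = 41725.

41725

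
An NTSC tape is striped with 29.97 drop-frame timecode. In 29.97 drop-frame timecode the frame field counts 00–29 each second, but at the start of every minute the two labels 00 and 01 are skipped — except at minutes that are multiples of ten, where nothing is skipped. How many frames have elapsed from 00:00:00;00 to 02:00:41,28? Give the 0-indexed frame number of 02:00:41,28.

217042

As if non-drop at 30 labels/s: (2 × 3600 + 0 × 60 + 41) × 30 + 28 = 217258.
Minute boundaries passed: 120; those not divisible by 10: 120 − 12 = 108; dropped labels = 2 × 108 = 216.
Actual frame index = 217258 − 216 = 217042.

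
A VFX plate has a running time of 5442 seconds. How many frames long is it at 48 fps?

Frames = 5442 × 48 = 261216.

261216 frames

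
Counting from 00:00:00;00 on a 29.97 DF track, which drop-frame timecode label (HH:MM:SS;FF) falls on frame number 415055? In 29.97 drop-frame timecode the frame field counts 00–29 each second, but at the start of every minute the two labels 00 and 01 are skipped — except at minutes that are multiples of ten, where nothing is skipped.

03:50:48;29

Each 10-minute DF block holds 10 × 60 × 30 − 9 × 2 = 17982 frames. 415055 ÷ 17982 → 23 full blocks, remainder 1469.
Within the partial block the first minute is 1800 frames and each further minute 1798, so 0 further minute boundaries passed. Total skipped labels = 18 × 23 + 2 × 0 = 414.
Non-drop label index = 415055 + 414 = 415469; at 30 labels/s that is 03:50:48:29, i.e. DF 03:50:48;29.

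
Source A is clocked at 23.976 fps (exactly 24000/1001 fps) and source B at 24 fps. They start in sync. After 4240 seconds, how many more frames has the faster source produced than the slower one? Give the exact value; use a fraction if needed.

A emits 24000/1001 × 4240 = 101760000/1001 frames; B emits 24 × 4240 = 101760.
Difference = 101760/1001 frames (≈ 101.6583); B is ahead of A.

101760/1001 frames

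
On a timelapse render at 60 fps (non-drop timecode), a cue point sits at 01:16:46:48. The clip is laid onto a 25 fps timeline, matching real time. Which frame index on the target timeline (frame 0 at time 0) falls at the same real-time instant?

frame 115170

Source frame index: (1×3600 + 16×60 + 46) × 60 + 48 = 276408.
Real time: 276408 / (60) = 23034/5 s.
Target frame: (23034/5) × (25) = 115170.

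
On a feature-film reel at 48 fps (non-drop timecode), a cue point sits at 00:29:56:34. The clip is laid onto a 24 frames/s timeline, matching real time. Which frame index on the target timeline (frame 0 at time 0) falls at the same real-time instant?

frame 43121

Source frame index: (0×3600 + 29×60 + 56) × 48 + 34 = 86242.
Real time: 86242 / (48) = 43121/24 s.
Target frame: (43121/24) × (24) = 43121.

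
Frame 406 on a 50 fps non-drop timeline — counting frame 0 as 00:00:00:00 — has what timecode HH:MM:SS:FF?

406 ÷ 50 = 8 full seconds, remainder 6 frames.
8 s = 0 h 0 min 8 s.
Timecode: 00:00:08:06.

00:00:08:06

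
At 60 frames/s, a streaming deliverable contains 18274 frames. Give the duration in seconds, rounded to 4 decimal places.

Running time = 18274 × 1/60 = 9137/30 s ≈ 304.5667 s.

304.5667 seconds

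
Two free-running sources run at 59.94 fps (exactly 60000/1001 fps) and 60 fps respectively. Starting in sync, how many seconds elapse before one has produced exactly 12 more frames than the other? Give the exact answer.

The gap grows by |60 − 60000/1001| = 60/1001 frames per second.
Time for a 12-frame gap: 12 ÷ (60/1001) = 200.2 s.

200.2 seconds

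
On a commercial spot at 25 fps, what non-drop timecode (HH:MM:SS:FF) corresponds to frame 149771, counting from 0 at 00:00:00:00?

01:39:50:21

149771 ÷ 25 = 5990 full seconds, remainder 21 frames.
5990 s = 1 h 39 min 50 s.
Timecode: 01:39:50:21.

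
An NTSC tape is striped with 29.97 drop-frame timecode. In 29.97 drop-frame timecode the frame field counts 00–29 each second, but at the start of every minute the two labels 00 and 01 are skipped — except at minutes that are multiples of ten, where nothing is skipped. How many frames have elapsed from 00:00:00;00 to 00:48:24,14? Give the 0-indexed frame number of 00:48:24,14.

Complete 10-minute blocks: 4, each 17982 frames → 71928.
Remaining 8 whole minutes in the current block: 1800 + 7 × 1798 = 14386 frames.
Within the current minute: 24 × 30 + 14 − 2 = 732 (labels ;00/;01 skipped at this minute). Total = 71928 + 14386 + 732 = 87046.

87046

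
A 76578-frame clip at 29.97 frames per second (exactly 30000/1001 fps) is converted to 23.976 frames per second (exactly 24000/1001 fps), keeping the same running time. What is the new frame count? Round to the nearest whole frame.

61262 frames

Frames at target rate = 76578 × (24000/1001) / (30000/1001) = 306312/5 ≈ 61262.400.
Nearest whole frame: 61262.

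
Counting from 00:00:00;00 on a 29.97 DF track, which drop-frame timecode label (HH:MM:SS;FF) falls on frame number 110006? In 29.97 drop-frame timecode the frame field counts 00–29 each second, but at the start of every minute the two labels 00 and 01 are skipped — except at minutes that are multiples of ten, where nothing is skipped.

01:01:10;16

Ten DF minutes hold 17982 frames, so frame 110006 lies in block 6 (frames 107892–125873) with 2114 frames into that block.
The block's first minute is 1800 frames and the rest 1798 each; 2114 frames reaches minute 1, so 6 × 18 + 1 × 2 = 110 labels have been skipped so far.
Adding those back, label number 110006 + 110 = 110116 at 30 labels/s is 3670 s + 16 f = 1 h 1 min 10 s frame 16, i.e. 01:01:10;16.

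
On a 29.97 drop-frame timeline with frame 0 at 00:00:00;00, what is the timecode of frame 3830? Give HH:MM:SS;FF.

Each 10-minute DF block holds 10 × 60 × 30 − 9 × 2 = 17982 frames. 3830 ÷ 17982 → 0 full blocks, remainder 3830.
Within the partial block the first minute is 1800 frames and each further minute 1798, so 2 further minute boundaries passed. Total skipped labels = 18 × 0 + 2 × 2 = 4.
Non-drop label index = 3830 + 4 = 3834; at 30 labels/s that is 00:02:07:24, i.e. DF 00:02:07;24.

00:02:07;24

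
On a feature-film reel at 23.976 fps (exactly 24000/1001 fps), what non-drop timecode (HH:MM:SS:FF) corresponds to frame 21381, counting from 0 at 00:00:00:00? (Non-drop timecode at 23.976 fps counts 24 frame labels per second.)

21381 ÷ 24 = 890 full seconds, remainder 21 frames.
890 s = 0 h 14 min 50 s.
Timecode: 00:14:50:21.

00:14:50:21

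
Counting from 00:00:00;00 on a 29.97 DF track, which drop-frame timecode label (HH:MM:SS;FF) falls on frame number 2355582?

Each 10-minute DF block holds 10 × 60 × 30 − 9 × 2 = 17982 frames. 2355582 ÷ 17982 → 130 full blocks, remainder 17922.
Within the partial block the first minute is 1800 frames and each further minute 1798, so 9 further minute boundaries passed. Total skipped labels = 18 × 130 + 2 × 9 = 2358.
Non-drop label index = 2355582 + 2358 = 2357940; at 30 labels/s that is 21:49:58:00, i.e. DF 21:49:58;00.

21:49:58;00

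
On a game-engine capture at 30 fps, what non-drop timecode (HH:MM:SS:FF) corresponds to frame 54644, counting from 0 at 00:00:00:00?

00:30:21:14

54644 ÷ 30 = 1821 full seconds, remainder 14 frames.
1821 s = 0 h 30 min 21 s.
Timecode: 00:30:21:14.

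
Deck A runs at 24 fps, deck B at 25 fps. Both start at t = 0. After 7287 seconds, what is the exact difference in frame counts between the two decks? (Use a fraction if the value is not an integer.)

A emits 24 × 7287 = 174888 frames; B emits 25 × 7287 = 182175.
Difference = 7287 frames; B is ahead of A.

7287 frames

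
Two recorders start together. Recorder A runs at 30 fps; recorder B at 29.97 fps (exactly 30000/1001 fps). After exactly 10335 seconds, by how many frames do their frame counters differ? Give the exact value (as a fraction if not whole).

23850/77 frames

A emits 30 × 10335 = 310050 frames; B emits 30000/1001 × 10335 = 23850000/77.
Difference = 23850/77 frames (≈ 309.7403); B is behind A.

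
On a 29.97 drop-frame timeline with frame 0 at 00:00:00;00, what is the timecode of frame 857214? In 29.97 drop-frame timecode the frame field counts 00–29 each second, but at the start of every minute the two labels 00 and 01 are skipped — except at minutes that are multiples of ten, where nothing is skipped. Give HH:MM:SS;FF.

Ten DF minutes hold 17982 frames, so frame 857214 lies in block 47 (frames 845154–863135) with 12060 frames into that block.
The block's first minute is 1800 frames and the rest 1798 each; 12060 frames reaches minute 6, so 47 × 18 + 6 × 2 = 858 labels have been skipped so far.
Adding those back, label number 857214 + 858 = 858072 at 30 labels/s is 28602 s + 12 f = 7 h 56 min 42 s frame 12, i.e. 07:56:42;12.

07:56:42;12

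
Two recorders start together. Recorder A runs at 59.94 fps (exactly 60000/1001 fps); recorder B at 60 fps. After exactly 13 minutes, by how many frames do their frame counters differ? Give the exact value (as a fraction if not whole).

13 min = 780 s.
A emits 60000/1001 × 780 = 3600000/77 frames; B emits 60 × 780 = 46800.
Difference = 3600/77 frames (≈ 46.7532); B is ahead of A.

3600/77 frames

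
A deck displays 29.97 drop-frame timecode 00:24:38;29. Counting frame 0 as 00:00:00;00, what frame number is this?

44325

As if non-drop at 30 labels/s: (0 × 3600 + 24 × 60 + 38) × 30 + 29 = 44369.
Minute boundaries passed: 24; those not divisible by 10: 24 − 2 = 22; dropped labels = 2 × 22 = 44.
Actual frame index = 44369 − 44 = 44325.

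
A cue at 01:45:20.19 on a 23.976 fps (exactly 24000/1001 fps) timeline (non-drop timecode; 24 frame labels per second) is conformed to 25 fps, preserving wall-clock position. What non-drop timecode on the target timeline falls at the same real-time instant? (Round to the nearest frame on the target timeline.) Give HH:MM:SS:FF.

Source frame index: (1×3600 + 45×60 + 20) × 24 + 19 = 151699.
Real time: 151699 / (24000/1001) = 151850699/24000 s.
Target frame: (151850699/24000) × (25) = 151850699/960 ≈ 158177.811 → 158178.
At 25 labels/s: frame 158178 → 01:45:27:03.

01:45:27:03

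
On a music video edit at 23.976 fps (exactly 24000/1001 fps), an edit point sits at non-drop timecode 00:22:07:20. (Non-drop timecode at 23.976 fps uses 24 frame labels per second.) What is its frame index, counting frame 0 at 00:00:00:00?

Total seconds to the label: (0 × 3600 + 22 × 60 + 7) = 1327.
Frame index = 1327 × 24 + 20 = 31868.

31868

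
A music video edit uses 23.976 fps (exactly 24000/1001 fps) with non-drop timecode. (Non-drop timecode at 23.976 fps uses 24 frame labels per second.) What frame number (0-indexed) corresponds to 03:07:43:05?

frame 270317

Total seconds to the label: (3 × 3600 + 7 × 60 + 43) = 11263.
Frame index = 11263 × 24 + 5 = 270317.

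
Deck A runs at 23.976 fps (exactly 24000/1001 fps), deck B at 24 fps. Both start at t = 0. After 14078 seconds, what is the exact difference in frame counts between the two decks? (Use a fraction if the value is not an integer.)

337872/1001 frames

A emits 24000/1001 × 14078 = 337872000/1001 frames; B emits 24 × 14078 = 337872.
Difference = 337872/1001 frames (≈ 337.5345); B is ahead of A.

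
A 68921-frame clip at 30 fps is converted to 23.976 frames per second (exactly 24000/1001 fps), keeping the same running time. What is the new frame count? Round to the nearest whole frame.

Frames at target rate = 68921 × (24000/1001) / (30) = 55136800/1001 ≈ 55081.718.
Nearest whole frame: 55082.

55082 frames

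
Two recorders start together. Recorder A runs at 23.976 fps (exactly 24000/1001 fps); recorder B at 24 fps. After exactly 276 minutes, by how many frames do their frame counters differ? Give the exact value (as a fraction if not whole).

276 min = 16560 s.
A emits 24000/1001 × 16560 = 397440000/1001 frames; B emits 24 × 16560 = 397440.
Difference = 397440/1001 frames (≈ 397.0430); B is ahead of A.

397440/1001 frames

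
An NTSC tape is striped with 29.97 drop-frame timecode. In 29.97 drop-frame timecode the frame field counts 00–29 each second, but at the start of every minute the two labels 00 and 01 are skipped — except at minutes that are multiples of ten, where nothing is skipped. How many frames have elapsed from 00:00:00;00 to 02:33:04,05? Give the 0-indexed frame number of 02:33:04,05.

275249

As if non-drop at 30 labels/s: (2 × 3600 + 33 × 60 + 4) × 30 + 5 = 275525.
Minute boundaries passed: 153; those not divisible by 10: 153 − 15 = 138; dropped labels = 2 × 138 = 276.
Actual frame index = 275525 − 276 = 275249.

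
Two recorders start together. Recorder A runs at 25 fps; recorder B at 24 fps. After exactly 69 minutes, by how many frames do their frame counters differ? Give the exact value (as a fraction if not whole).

4140 frames

69 min = 4140 s.
A emits 25 × 4140 = 103500 frames; B emits 24 × 4140 = 99360.
Difference = 4140 frames; B is behind A.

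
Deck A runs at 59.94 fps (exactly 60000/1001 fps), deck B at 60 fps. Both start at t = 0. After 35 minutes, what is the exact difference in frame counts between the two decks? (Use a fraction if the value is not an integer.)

18000/143 frames

35 min = 2100 s.
A emits 60000/1001 × 2100 = 18000000/143 frames; B emits 60 × 2100 = 126000.
Difference = 18000/143 frames (≈ 125.8741); B is ahead of A.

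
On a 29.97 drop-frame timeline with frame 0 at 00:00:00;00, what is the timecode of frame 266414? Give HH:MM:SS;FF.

02:28:09;12

Each 10-minute DF block holds 10 × 60 × 30 − 9 × 2 = 17982 frames. 266414 ÷ 17982 → 14 full blocks, remainder 14666.
Within the partial block the first minute is 1800 frames and each further minute 1798, so 8 further minute boundaries passed. Total skipped labels = 18 × 14 + 2 × 8 = 268.
Non-drop label index = 266414 + 268 = 266682; at 30 labels/s that is 02:28:09:12, i.e. DF 02:28:09;12.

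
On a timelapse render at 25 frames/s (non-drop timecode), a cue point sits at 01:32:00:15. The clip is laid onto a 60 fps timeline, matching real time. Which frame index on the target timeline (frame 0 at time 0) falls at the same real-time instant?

Source frame index: (1×3600 + 32×60 + 0) × 25 + 15 = 138015.
Real time: 138015 / (25) = 27603/5 s.
Target frame: (27603/5) × (60) = 331236.

frame 331236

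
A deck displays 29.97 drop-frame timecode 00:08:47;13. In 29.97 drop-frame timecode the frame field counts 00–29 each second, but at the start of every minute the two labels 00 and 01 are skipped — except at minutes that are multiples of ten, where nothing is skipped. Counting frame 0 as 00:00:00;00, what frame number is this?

As if non-drop at 30 labels/s: (0 × 3600 + 8 × 60 + 47) × 30 + 13 = 15823.
Minute boundaries passed: 8; those not divisible by 10: 8 − 0 = 8; dropped labels = 2 × 8 = 16.
Actual frame index = 15823 − 16 = 15807.

15807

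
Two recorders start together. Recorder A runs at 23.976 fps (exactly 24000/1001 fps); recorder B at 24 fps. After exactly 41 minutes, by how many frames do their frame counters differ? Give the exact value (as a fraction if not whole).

41 min = 2460 s.
A emits 24000/1001 × 2460 = 59040000/1001 frames; B emits 24 × 2460 = 59040.
Difference = 59040/1001 frames (≈ 58.9810); B is ahead of A.

59040/1001 frames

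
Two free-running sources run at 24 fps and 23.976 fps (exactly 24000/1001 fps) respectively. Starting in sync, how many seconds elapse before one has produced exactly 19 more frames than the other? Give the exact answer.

The gap grows by |24000/1001 − 24| = 24/1001 frames per second.
Time for a 19-frame gap: 19 ÷ (24/1001) = 19019/24 s.

19019/24 seconds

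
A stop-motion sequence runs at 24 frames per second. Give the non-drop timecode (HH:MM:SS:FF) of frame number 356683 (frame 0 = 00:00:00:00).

04:07:41:19

356683 ÷ 24 = 14861 full seconds, remainder 19 frames.
14861 s = 4 h 7 min 41 s.
Timecode: 04:07:41:19.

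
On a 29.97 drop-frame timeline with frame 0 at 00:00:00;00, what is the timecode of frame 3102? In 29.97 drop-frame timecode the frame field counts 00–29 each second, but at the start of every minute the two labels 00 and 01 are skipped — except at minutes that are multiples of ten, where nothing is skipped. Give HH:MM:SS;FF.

00:01:43;14

Each 10-minute DF block holds 10 × 60 × 30 − 9 × 2 = 17982 frames. 3102 ÷ 17982 → 0 full blocks, remainder 3102.
Within the partial block the first minute is 1800 frames and each further minute 1798, so 1 further minute boundary passed. Total skipped labels = 18 × 0 + 2 × 1 = 2.
Non-drop label index = 3102 + 2 = 3104; at 30 labels/s that is 00:01:43:14, i.e. DF 00:01:43;14.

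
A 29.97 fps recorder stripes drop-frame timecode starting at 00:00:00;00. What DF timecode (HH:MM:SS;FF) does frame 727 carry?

Each 10-minute DF block holds 10 × 60 × 30 − 9 × 2 = 17982 frames. 727 ÷ 17982 → 0 full blocks, remainder 727.
Within the partial block the first minute is 1800 frames and each further minute 1798, so 0 further minute boundaries passed. Total skipped labels = 18 × 0 + 2 × 0 = 0.
Non-drop label index = 727 + 0 = 727; at 30 labels/s that is 00:00:24:07, i.e. DF 00:00:24;07.

00:00:24;07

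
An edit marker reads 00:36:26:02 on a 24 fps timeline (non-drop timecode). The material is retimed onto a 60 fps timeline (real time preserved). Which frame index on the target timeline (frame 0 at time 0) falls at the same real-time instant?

frame 131165

Source frame index: (0×3600 + 36×60 + 26) × 24 + 2 = 52466.
Real time: 52466 / (24) = 26233/12 s.
Target frame: (26233/12) × (60) = 131165.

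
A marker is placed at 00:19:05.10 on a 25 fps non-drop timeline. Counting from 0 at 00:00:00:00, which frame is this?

Total seconds to the label: (0 × 3600 + 19 × 60 + 5) = 1145.
Frame index = 1145 × 25 + 10 = 28635.

frame 28635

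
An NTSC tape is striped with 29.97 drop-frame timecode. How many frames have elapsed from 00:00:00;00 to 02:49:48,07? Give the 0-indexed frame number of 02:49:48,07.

Complete 10-minute blocks: 16, each 17982 frames → 287712.
Remaining 9 whole minutes in the current block: 1800 + 8 × 1798 = 16184 frames.
Within the current minute: 48 × 30 + 7 − 2 = 1445 (labels ;00/;01 skipped at this minute). Total = 287712 + 16184 + 1445 = 305341.

305341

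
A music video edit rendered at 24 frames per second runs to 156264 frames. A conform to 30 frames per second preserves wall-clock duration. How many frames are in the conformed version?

195330 frames

Frames at target rate = 156264 × (30) / (24) = 195330.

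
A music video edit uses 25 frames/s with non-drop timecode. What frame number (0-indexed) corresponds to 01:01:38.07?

Total seconds to the label: (1 × 3600 + 1 × 60 + 38) = 3698.
Frame index = 3698 × 25 + 7 = 92457.

frame 92457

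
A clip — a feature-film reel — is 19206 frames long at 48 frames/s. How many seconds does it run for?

400.125 seconds

Running time = 19206 / (48) = 400.125 s.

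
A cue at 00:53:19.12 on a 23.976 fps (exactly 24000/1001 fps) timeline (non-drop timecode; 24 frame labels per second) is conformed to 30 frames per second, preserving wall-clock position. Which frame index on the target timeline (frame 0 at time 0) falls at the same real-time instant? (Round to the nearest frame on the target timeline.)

Source frame index: (0×3600 + 53×60 + 19) × 24 + 12 = 76788.
Real time: 76788 / (24000/1001) = 6405399/2000 s.
Target frame: (6405399/2000) × (30) = 19216197/200 ≈ 96080.985 → 96081.

frame 96081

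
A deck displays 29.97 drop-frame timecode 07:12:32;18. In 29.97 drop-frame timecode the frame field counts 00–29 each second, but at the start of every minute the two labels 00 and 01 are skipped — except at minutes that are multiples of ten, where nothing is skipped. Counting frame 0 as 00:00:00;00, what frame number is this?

777800

As if non-drop at 30 labels/s: (7 × 3600 + 12 × 60 + 32) × 30 + 18 = 778578.
Minute boundaries passed: 432; those not divisible by 10: 432 − 43 = 389; dropped labels = 2 × 389 = 778.
Actual frame index = 778578 − 778 = 777800.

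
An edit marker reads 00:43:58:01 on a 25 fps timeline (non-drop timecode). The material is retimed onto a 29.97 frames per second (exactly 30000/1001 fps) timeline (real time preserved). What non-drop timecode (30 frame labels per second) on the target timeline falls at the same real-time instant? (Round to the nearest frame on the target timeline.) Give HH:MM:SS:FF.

00:43:55:12

Source frame index: (0×3600 + 43×60 + 58) × 25 + 1 = 65951.
Real time: 65951 / (25) = 65951/25 s.
Target frame: (65951/25) × (30000/1001) = 79141200/1001 ≈ 79062.138 → 79062.
At 30 labels/s: frame 79062 → 00:43:55:12.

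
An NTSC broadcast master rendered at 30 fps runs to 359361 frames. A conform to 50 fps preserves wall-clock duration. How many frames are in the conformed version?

Target frames = source frames × (target rate / source rate) = 359361 × (50)/(30) = 359361 × 5/3 = 598935.

598935 frames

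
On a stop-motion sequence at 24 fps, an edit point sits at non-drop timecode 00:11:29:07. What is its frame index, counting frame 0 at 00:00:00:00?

Total seconds to the label: (0 × 3600 + 11 × 60 + 29) = 689.
Frame index = 689 × 24 + 7 = 16543.

frame 16543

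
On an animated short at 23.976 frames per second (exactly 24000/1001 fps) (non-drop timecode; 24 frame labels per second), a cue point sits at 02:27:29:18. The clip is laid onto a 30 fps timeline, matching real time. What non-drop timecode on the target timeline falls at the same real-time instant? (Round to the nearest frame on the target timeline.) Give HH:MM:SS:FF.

02:27:38:18

Source frame index: (2×3600 + 27×60 + 29) × 24 + 18 = 212394.
Real time: 212394 / (24000/1001) = 35434399/4000 s.
Target frame: (35434399/4000) × (30) = 106303197/400 ≈ 265757.992 → 265758.
At 30 labels/s: frame 265758 → 02:27:38:18.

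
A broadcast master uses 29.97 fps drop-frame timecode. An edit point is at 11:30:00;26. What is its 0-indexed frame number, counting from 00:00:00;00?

1240784

As if non-drop at 30 labels/s: (11 × 3600 + 30 × 60 + 0) × 30 + 26 = 1242026.
Minute boundaries passed: 690; those not divisible by 10: 690 − 69 = 621; dropped labels = 2 × 621 = 1242.
Actual frame index = 1242026 − 1242 = 1240784.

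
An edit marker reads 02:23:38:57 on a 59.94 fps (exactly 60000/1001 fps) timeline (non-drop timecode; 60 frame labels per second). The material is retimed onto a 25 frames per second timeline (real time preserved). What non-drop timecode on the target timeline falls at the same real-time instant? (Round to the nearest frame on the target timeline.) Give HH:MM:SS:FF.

Source frame index: (2×3600 + 23×60 + 38) × 60 + 57 = 517137.
Real time: 517137 / (60000/1001) = 172551379/20000 s.
Target frame: (172551379/20000) × (25) = 172551379/800 ≈ 215689.224 → 215689.
At 25 labels/s: frame 215689 → 02:23:47:14.

02:23:47:14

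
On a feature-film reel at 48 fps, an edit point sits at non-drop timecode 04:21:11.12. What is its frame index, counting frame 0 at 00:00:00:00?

Total seconds to the label: (4 × 3600 + 21 × 60 + 11) = 15671.
Frame index = 15671 × 48 + 12 = 752220.

frame 752220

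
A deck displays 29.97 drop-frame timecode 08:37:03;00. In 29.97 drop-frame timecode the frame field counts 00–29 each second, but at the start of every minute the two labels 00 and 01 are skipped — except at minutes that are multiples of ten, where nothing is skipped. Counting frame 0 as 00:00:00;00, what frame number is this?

As if non-drop at 30 labels/s: (8 × 3600 + 37 × 60 + 3) × 30 + 0 = 930690.
Minute boundaries passed: 517; those not divisible by 10: 517 − 51 = 466; dropped labels = 2 × 466 = 932.
Actual frame index = 930690 − 932 = 929758.

929758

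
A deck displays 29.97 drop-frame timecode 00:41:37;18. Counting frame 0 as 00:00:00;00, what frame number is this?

74854

Complete 10-minute blocks: 4, each 17982 frames → 71928.
Remaining 1 whole minute in the current block: 1800 + 0 × 1798 = 1800 frames.
Within the current minute: 37 × 30 + 18 − 2 = 1126 (labels ;00/;01 skipped at this minute). Total = 71928 + 1800 + 1126 = 74854.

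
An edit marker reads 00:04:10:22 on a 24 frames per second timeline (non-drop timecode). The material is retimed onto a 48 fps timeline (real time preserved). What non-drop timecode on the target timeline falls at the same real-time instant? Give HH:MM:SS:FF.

Source frame index: (0×3600 + 4×60 + 10) × 24 + 22 = 6022.
Real time: 6022 / (24) = 3011/12 s.
Target frame: (3011/12) × (48) = 12044.
At 48 labels/s: frame 12044 → 00:04:10:44.

00:04:10:44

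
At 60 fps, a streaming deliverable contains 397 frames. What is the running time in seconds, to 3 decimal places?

Running time = 397 × 1/60 = 397/60 s ≈ 6.617 s.

6.617 seconds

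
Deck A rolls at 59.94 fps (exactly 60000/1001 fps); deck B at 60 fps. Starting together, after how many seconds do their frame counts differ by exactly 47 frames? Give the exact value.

The gap grows by |60 − 60000/1001| = 60/1001 frames per second.
Time for a 47-frame gap: 47 ÷ (60/1001) = 47047/60 s.

47047/60 seconds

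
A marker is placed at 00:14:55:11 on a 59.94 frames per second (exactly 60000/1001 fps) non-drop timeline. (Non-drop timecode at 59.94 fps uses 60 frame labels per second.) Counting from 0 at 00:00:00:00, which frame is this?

53711

Total seconds to the label: (0 × 3600 + 14 × 60 + 55) = 895.
Frame index = 895 × 60 + 11 = 53711.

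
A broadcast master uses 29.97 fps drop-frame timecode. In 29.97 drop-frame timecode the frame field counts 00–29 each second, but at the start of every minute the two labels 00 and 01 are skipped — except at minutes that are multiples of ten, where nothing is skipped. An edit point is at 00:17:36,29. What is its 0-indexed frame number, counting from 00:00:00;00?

31677

As if non-drop at 30 labels/s: (0 × 3600 + 17 × 60 + 36) × 30 + 29 = 31709.
Minute boundaries passed: 17; those not divisible by 10: 17 − 1 = 16; dropped labels = 2 × 16 = 32.
Actual frame index = 31709 − 32 = 31677.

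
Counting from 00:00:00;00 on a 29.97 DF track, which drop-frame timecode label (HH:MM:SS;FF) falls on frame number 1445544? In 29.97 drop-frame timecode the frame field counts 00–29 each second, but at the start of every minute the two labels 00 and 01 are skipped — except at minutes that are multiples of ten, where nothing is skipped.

13:23:53;00

Each 10-minute DF block holds 10 × 60 × 30 − 9 × 2 = 17982 frames. 1445544 ÷ 17982 → 80 full blocks, remainder 6984.
Within the partial block the first minute is 1800 frames and each further minute 1798, so 3 further minute boundaries passed. Total skipped labels = 18 × 80 + 2 × 3 = 1446.
Non-drop label index = 1445544 + 1446 = 1446990; at 30 labels/s that is 13:23:53:00, i.e. DF 13:23:53;00.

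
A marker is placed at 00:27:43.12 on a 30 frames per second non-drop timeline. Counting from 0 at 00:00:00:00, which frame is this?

Total seconds to the label: (0 × 3600 + 27 × 60 + 43) = 1663.
Frame index = 1663 × 30 + 12 = 49902.

49902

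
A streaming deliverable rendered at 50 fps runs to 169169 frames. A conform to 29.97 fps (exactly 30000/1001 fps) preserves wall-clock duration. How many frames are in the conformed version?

Target frames = source frames × (target rate / source rate) = 169169 × (30000/1001)/(50) = 169169 × 600/1001 = 101400.

101400 frames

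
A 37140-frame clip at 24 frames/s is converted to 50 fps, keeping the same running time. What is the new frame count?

77375 frames

Target frames = source frames × (target rate / source rate) = 37140 × (50)/(24) = 37140 × 25/12 = 77375.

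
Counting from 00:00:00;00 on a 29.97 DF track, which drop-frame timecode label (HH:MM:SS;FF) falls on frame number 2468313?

22:52:39;13

Each 10-minute DF block holds 10 × 60 × 30 − 9 × 2 = 17982 frames. 2468313 ÷ 17982 → 137 full blocks, remainder 4779.
Within the partial block the first minute is 1800 frames and each further minute 1798, so 2 further minute boundaries passed. Total skipped labels = 18 × 137 + 2 × 2 = 2470.
Non-drop label index = 2468313 + 2470 = 2470783; at 30 labels/s that is 22:52:39:13, i.e. DF 22:52:39;13.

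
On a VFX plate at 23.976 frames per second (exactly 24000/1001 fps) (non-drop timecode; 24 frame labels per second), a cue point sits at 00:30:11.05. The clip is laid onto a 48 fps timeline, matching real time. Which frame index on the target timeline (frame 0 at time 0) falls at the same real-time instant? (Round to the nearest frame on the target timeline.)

Source frame index: (0×3600 + 30×60 + 11) × 24 + 5 = 43469.
Real time: 43469 / (24000/1001) = 43512469/24000 s.
Target frame: (43512469/24000) × (48) = 43512469/500 ≈ 87024.938 → 87025.

frame 87025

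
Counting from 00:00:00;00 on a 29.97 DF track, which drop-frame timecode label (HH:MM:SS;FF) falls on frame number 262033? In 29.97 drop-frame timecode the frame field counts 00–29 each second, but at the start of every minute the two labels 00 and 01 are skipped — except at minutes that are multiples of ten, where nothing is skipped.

02:25:43;05

Each 10-minute DF block holds 10 × 60 × 30 − 9 × 2 = 17982 frames. 262033 ÷ 17982 → 14 full blocks, remainder 10285.
Within the partial block the first minute is 1800 frames and each further minute 1798, so 5 further minute boundaries passed. Total skipped labels = 18 × 14 + 2 × 5 = 262.
Non-drop label index = 262033 + 262 = 262295; at 30 labels/s that is 02:25:43:05, i.e. DF 02:25:43;05.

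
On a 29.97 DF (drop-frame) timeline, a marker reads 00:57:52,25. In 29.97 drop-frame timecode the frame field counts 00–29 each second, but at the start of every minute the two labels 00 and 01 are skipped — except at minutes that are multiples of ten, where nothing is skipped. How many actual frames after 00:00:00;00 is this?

Complete 10-minute blocks: 5, each 17982 frames → 89910.
Remaining 7 whole minutes in the current block: 1800 + 6 × 1798 = 12588 frames.
Within the current minute: 52 × 30 + 25 − 2 = 1583 (labels ;00/;01 skipped at this minute). Total = 89910 + 12588 + 1583 = 104081.

104081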